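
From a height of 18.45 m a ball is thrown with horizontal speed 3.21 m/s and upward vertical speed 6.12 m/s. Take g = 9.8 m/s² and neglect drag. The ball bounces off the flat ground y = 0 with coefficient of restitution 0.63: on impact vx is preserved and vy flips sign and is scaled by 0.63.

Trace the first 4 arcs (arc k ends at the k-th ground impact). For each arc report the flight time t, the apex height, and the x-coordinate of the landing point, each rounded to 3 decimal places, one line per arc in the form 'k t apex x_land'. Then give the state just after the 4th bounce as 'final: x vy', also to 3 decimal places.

1 2.663 20.361 8.548
2 2.568 8.081 16.793
3 1.618 3.207 21.987
4 1.019 1.273 25.259
final: 25.259 3.147

Arc 1: start y=18.450, vy=6.120 → t=2.663, apex=20.361, x_land=8.548, impact vy=-19.977
  bounce: vy ← 0.63·19.977 = 12.585
Arc 2: start y=0.000, vy=12.585 → t=2.568, apex=8.081, x_land=16.793, impact vy=-12.585
  bounce: vy ← 0.63·12.585 = 7.929
Arc 3: start y=0.000, vy=7.929 → t=1.618, apex=3.207, x_land=21.987, impact vy=-7.929
  bounce: vy ← 0.63·7.929 = 4.995
Arc 4: start y=0.000, vy=4.995 → t=1.019, apex=1.273, x_land=25.259, impact vy=-4.995
  bounce: vy ← 0.63·4.995 = 3.147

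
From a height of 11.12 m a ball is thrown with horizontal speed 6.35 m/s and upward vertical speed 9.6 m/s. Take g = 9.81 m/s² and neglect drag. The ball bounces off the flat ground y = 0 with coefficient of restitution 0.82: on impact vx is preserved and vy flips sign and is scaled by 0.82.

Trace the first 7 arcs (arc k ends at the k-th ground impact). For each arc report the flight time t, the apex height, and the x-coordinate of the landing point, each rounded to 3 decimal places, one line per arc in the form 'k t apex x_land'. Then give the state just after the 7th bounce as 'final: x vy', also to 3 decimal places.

Arc 1: start y=11.120, vy=9.600 → t=2.774, apex=15.817, x_land=17.617, impact vy=-17.616
  bounce: vy ← 0.82·17.616 = 14.445
Arc 2: start y=0.000, vy=14.445 → t=2.945, apex=10.636, x_land=36.318, impact vy=-14.445
  bounce: vy ← 0.82·14.445 = 11.845
Arc 3: start y=0.000, vy=11.845 → t=2.415, apex=7.151, x_land=51.653, impact vy=-11.845
  bounce: vy ← 0.82·11.845 = 9.713
Arc 4: start y=0.000, vy=9.713 → t=1.980, apex=4.809, x_land=64.227, impact vy=-9.713
  bounce: vy ← 0.82·9.713 = 7.965
Arc 5: start y=0.000, vy=7.965 → t=1.624, apex=3.233, x_land=74.538, impact vy=-7.965
  bounce: vy ← 0.82·7.965 = 6.531
Arc 6: start y=0.000, vy=6.531 → t=1.332, apex=2.174, x_land=82.994, impact vy=-6.531
  bounce: vy ← 0.82·6.531 = 5.355
Arc 7: start y=0.000, vy=5.355 → t=1.092, apex=1.462, x_land=89.927, impact vy=-5.355
  bounce: vy ← 0.82·5.355 = 4.391

1 2.774 15.817 17.617
2 2.945 10.636 36.318
3 2.415 7.151 51.653
4 1.980 4.809 64.227
5 1.624 3.233 74.538
6 1.332 2.174 82.994
7 1.092 1.462 89.927
final: 89.927 4.391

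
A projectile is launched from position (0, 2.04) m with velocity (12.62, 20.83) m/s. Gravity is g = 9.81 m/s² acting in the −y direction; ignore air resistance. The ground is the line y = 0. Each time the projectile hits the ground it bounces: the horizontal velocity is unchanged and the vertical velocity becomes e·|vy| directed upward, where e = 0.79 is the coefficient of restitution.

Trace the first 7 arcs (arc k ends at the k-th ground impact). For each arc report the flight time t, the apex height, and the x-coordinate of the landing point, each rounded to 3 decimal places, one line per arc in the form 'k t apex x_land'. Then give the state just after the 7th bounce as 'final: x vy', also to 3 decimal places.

1 4.342 24.155 54.802
2 3.506 15.075 99.050
3 2.770 9.408 134.006
4 2.188 5.872 161.622
5 1.729 3.665 183.438
6 1.366 2.287 200.673
7 1.079 1.427 214.288
final: 214.288 4.181

Arc 1: start y=2.040, vy=20.830 → t=4.342, apex=24.155, x_land=54.802, impact vy=-21.770
  bounce: vy ← 0.79·21.770 = 17.198
Arc 2: start y=0.000, vy=17.198 → t=3.506, apex=15.075, x_land=99.050, impact vy=-17.198
  bounce: vy ← 0.79·17.198 = 13.586
Arc 3: start y=0.000, vy=13.586 → t=2.770, apex=9.408, x_land=134.006, impact vy=-13.586
  bounce: vy ← 0.79·13.586 = 10.733
Arc 4: start y=0.000, vy=10.733 → t=2.188, apex=5.872, x_land=161.622, impact vy=-10.733
  bounce: vy ← 0.79·10.733 = 8.479
Arc 5: start y=0.000, vy=8.479 → t=1.729, apex=3.665, x_land=183.438, impact vy=-8.479
  bounce: vy ← 0.79·8.479 = 6.699
Arc 6: start y=0.000, vy=6.699 → t=1.366, apex=2.287, x_land=200.673, impact vy=-6.699
  bounce: vy ← 0.79·6.699 = 5.292
Arc 7: start y=0.000, vy=5.292 → t=1.079, apex=1.427, x_land=214.288, impact vy=-5.292
  bounce: vy ← 0.79·5.292 = 4.181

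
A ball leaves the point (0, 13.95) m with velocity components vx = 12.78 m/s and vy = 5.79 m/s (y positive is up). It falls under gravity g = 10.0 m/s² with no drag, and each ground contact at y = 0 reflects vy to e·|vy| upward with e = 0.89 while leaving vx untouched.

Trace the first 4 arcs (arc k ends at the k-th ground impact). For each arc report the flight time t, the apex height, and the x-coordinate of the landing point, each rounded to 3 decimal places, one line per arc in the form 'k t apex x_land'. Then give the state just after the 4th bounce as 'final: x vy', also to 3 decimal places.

1 2.347 15.626 29.993
2 3.147 12.378 70.208
3 2.801 9.804 106.000
4 2.493 7.766 137.854
final: 137.854 11.092

Arc 1: start y=13.950, vy=5.790 → t=2.347, apex=15.626, x_land=29.993, impact vy=-17.678
  bounce: vy ← 0.89·17.678 = 15.734
Arc 2: start y=0.000, vy=15.734 → t=3.147, apex=12.378, x_land=70.208, impact vy=-15.734
  bounce: vy ← 0.89·15.734 = 14.003
Arc 3: start y=0.000, vy=14.003 → t=2.801, apex=9.804, x_land=106.000, impact vy=-14.003
  bounce: vy ← 0.89·14.003 = 12.463
Arc 4: start y=0.000, vy=12.463 → t=2.493, apex=7.766, x_land=137.854, impact vy=-12.463
  bounce: vy ← 0.89·12.463 = 11.092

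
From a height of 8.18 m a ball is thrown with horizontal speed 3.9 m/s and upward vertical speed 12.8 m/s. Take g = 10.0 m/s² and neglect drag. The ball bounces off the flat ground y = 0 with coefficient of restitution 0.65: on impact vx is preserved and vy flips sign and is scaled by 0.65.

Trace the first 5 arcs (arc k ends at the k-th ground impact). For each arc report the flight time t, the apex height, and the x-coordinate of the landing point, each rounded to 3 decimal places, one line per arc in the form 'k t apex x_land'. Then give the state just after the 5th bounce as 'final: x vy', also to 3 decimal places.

1 3.090 16.372 12.049
2 2.352 6.917 21.223
3 1.529 2.923 27.187
4 0.994 1.235 31.063
5 0.646 0.522 33.582
final: 33.582 2.100

Arc 1: start y=8.180, vy=12.800 → t=3.090, apex=16.372, x_land=12.049, impact vy=-18.095
  bounce: vy ← 0.65·18.095 = 11.762
Arc 2: start y=0.000, vy=11.762 → t=2.352, apex=6.917, x_land=21.223, impact vy=-11.762
  bounce: vy ← 0.65·11.762 = 7.645
Arc 3: start y=0.000, vy=7.645 → t=1.529, apex=2.923, x_land=27.187, impact vy=-7.645
  bounce: vy ← 0.65·7.645 = 4.969
Arc 4: start y=0.000, vy=4.969 → t=0.994, apex=1.235, x_land=31.063, impact vy=-4.969
  bounce: vy ← 0.65·4.969 = 3.230
Arc 5: start y=0.000, vy=3.230 → t=0.646, apex=0.522, x_land=33.582, impact vy=-3.230
  bounce: vy ← 0.65·3.230 = 2.100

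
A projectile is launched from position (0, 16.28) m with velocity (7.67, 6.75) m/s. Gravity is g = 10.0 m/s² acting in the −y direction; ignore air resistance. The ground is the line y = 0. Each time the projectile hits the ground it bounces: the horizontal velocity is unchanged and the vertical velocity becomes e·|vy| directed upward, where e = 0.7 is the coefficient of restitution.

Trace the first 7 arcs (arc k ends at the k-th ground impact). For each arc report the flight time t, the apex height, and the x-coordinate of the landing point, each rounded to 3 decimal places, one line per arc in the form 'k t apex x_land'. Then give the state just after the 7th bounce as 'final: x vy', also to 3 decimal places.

Arc 1: start y=16.280, vy=6.750 → t=2.602, apex=18.558, x_land=19.954, impact vy=-19.266
  bounce: vy ← 0.7·19.266 = 13.486
Arc 2: start y=0.000, vy=13.486 → t=2.697, apex=9.093, x_land=40.641, impact vy=-13.486
  bounce: vy ← 0.7·13.486 = 9.440
Arc 3: start y=0.000, vy=9.440 → t=1.888, apex=4.456, x_land=55.122, impact vy=-9.440
  bounce: vy ← 0.7·9.440 = 6.608
Arc 4: start y=0.000, vy=6.608 → t=1.322, apex=2.183, x_land=65.259, impact vy=-6.608
  bounce: vy ← 0.7·6.608 = 4.626
Arc 5: start y=0.000, vy=4.626 → t=0.925, apex=1.070, x_land=72.355, impact vy=-4.626
  bounce: vy ← 0.7·4.626 = 3.238
Arc 6: start y=0.000, vy=3.238 → t=0.648, apex=0.524, x_land=77.322, impact vy=-3.238
  bounce: vy ← 0.7·3.238 = 2.267
Arc 7: start y=0.000, vy=2.267 → t=0.453, apex=0.257, x_land=80.799, impact vy=-2.267
  bounce: vy ← 0.7·2.267 = 1.587

1 2.602 18.558 19.954
2 2.697 9.093 40.641
3 1.888 4.456 55.122
4 1.322 2.183 65.259
5 0.925 1.070 72.355
6 0.648 0.524 77.322
7 0.453 0.257 80.799
final: 80.799 1.587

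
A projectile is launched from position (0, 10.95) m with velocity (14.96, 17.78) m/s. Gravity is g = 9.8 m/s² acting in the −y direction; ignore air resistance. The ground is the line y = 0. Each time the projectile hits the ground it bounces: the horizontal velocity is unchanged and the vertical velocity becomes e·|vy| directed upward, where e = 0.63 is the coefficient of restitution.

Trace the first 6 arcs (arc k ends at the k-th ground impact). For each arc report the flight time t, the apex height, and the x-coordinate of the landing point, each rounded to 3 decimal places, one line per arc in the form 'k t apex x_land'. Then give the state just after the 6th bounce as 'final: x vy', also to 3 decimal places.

Arc 1: start y=10.950, vy=17.780 → t=4.165, apex=27.079, x_land=62.310, impact vy=-23.038
  bounce: vy ← 0.63·23.038 = 14.514
Arc 2: start y=0.000, vy=14.514 → t=2.962, apex=10.748, x_land=106.622, impact vy=-14.514
  bounce: vy ← 0.63·14.514 = 9.144
Arc 3: start y=0.000, vy=9.144 → t=1.866, apex=4.266, x_land=134.538, impact vy=-9.144
  bounce: vy ← 0.63·9.144 = 5.761
Arc 4: start y=0.000, vy=5.761 → t=1.176, apex=1.693, x_land=152.126, impact vy=-5.761
  bounce: vy ← 0.63·5.761 = 3.629
Arc 5: start y=0.000, vy=3.629 → t=0.741, apex=0.672, x_land=163.206, impact vy=-3.629
  bounce: vy ← 0.63·3.629 = 2.286
Arc 6: start y=0.000, vy=2.286 → t=0.467, apex=0.267, x_land=170.186, impact vy=-2.286
  bounce: vy ← 0.63·2.286 = 1.440

1 4.165 27.079 62.310
2 2.962 10.748 106.622
3 1.866 4.266 134.538
4 1.176 1.693 152.126
5 0.741 0.672 163.206
6 0.467 0.267 170.186
final: 170.186 1.440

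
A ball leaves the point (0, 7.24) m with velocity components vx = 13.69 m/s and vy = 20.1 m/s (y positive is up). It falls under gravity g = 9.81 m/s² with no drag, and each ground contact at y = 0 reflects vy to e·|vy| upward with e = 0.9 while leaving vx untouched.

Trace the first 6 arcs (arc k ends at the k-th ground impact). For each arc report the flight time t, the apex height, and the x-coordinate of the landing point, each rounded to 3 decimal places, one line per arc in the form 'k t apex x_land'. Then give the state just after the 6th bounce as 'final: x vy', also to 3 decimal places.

Arc 1: start y=7.240, vy=20.100 → t=4.431, apex=27.832, x_land=60.660, impact vy=-23.368
  bounce: vy ← 0.9·23.368 = 21.031
Arc 2: start y=0.000, vy=21.031 → t=4.288, apex=22.544, x_land=119.359, impact vy=-21.031
  bounce: vy ← 0.9·21.031 = 18.928
Arc 3: start y=0.000, vy=18.928 → t=3.859, apex=18.260, x_land=172.187, impact vy=-18.928
  bounce: vy ← 0.9·18.928 = 17.035
Arc 4: start y=0.000, vy=17.035 → t=3.473, apex=14.791, x_land=219.733, impact vy=-17.035
  bounce: vy ← 0.9·17.035 = 15.332
Arc 5: start y=0.000, vy=15.332 → t=3.126, apex=11.981, x_land=262.524, impact vy=-15.332
  bounce: vy ← 0.9·15.332 = 13.799
Arc 6: start y=0.000, vy=13.799 → t=2.813, apex=9.704, x_land=301.036, impact vy=-13.799
  bounce: vy ← 0.9·13.799 = 12.419

1 4.431 27.832 60.660
2 4.288 22.544 119.359
3 3.859 18.260 172.187
4 3.473 14.791 219.733
5 3.126 11.981 262.524
6 2.813 9.704 301.036
final: 301.036 12.419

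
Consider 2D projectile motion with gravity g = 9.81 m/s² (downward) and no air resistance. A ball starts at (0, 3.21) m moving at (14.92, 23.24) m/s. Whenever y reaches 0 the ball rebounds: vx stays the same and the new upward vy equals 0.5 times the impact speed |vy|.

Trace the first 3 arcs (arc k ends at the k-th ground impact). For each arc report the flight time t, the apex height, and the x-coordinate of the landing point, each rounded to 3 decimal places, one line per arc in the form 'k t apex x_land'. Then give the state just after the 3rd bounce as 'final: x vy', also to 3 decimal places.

1 4.872 30.738 72.695
2 2.503 7.684 110.045
3 1.252 1.921 128.720
final: 128.720 3.070

Arc 1: start y=3.210, vy=23.240 → t=4.872, apex=30.738, x_land=72.695, impact vy=-24.558
  bounce: vy ← 0.5·24.558 = 12.279
Arc 2: start y=0.000, vy=12.279 → t=2.503, apex=7.684, x_land=110.045, impact vy=-12.279
  bounce: vy ← 0.5·12.279 = 6.139
Arc 3: start y=0.000, vy=6.139 → t=1.252, apex=1.921, x_land=128.720, impact vy=-6.139
  bounce: vy ← 0.5·6.139 = 3.070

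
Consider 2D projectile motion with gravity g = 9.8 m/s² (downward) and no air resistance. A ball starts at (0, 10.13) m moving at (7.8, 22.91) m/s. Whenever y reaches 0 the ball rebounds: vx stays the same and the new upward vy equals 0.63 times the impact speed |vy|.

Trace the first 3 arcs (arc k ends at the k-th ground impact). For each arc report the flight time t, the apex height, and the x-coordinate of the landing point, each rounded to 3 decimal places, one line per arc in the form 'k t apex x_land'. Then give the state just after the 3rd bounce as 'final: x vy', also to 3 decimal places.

Arc 1: start y=10.130, vy=22.910 → t=5.082, apex=36.909, x_land=39.642, impact vy=-26.896
  bounce: vy ← 0.63·26.896 = 16.945
Arc 2: start y=0.000, vy=16.945 → t=3.458, apex=14.649, x_land=66.615, impact vy=-16.945
  bounce: vy ← 0.63·16.945 = 10.675
Arc 3: start y=0.000, vy=10.675 → t=2.179, apex=5.814, x_land=83.608, impact vy=-10.675
  bounce: vy ← 0.63·10.675 = 6.725

1 5.082 36.909 39.642
2 3.458 14.649 66.615
3 2.179 5.814 83.608
final: 83.608 6.725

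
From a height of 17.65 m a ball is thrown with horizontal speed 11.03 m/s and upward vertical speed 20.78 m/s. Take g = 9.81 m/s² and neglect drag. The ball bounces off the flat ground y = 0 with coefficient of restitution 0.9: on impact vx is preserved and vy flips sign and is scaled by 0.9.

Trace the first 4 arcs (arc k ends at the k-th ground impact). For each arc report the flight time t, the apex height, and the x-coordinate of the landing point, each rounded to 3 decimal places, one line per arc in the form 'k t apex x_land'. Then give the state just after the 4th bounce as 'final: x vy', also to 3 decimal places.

1 4.962 39.659 54.728
2 5.118 32.123 111.182
3 4.606 26.020 161.991
4 4.146 21.076 207.719
final: 207.719 18.302

Arc 1: start y=17.650, vy=20.780 → t=4.962, apex=39.659, x_land=54.728, impact vy=-27.894
  bounce: vy ← 0.9·27.894 = 25.105
Arc 2: start y=0.000, vy=25.105 → t=5.118, apex=32.123, x_land=111.182, impact vy=-25.105
  bounce: vy ← 0.9·25.105 = 22.595
Arc 3: start y=0.000, vy=22.595 → t=4.606, apex=26.020, x_land=161.991, impact vy=-22.595
  bounce: vy ← 0.9·22.595 = 20.335
Arc 4: start y=0.000, vy=20.335 → t=4.146, apex=21.076, x_land=207.719, impact vy=-20.335
  bounce: vy ← 0.9·20.335 = 18.302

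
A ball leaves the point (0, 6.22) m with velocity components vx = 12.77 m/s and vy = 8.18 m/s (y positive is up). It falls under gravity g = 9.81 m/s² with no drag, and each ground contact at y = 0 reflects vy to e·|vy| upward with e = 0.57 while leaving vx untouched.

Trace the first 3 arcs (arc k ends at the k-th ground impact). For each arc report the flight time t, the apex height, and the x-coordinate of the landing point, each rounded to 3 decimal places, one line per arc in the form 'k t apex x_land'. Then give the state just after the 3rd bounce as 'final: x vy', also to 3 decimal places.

1 2.235 9.630 28.542
2 1.597 3.129 48.940
3 0.911 1.017 60.567
final: 60.567 2.546

Arc 1: start y=6.220, vy=8.180 → t=2.235, apex=9.630, x_land=28.542, impact vy=-13.746
  bounce: vy ← 0.57·13.746 = 7.835
Arc 2: start y=0.000, vy=7.835 → t=1.597, apex=3.129, x_land=48.940, impact vy=-7.835
  bounce: vy ← 0.57·7.835 = 4.466
Arc 3: start y=0.000, vy=4.466 → t=0.911, apex=1.017, x_land=60.567, impact vy=-4.466
  bounce: vy ← 0.57·4.466 = 2.546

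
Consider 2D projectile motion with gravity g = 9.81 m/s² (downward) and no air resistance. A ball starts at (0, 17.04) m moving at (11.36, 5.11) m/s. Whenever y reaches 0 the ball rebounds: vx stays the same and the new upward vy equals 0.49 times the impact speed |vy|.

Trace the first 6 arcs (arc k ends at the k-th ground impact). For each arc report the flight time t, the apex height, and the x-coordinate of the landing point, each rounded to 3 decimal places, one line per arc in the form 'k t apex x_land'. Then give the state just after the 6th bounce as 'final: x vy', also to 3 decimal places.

Arc 1: start y=17.040, vy=5.110 → t=2.456, apex=18.371, x_land=27.902, impact vy=-18.985
  bounce: vy ← 0.49·18.985 = 9.303
Arc 2: start y=0.000, vy=9.303 → t=1.897, apex=4.411, x_land=49.447, impact vy=-9.303
  bounce: vy ← 0.49·9.303 = 4.558
Arc 3: start y=0.000, vy=4.558 → t=0.929, apex=1.059, x_land=60.005, impact vy=-4.558
  bounce: vy ← 0.49·4.558 = 2.234
Arc 4: start y=0.000, vy=2.234 → t=0.455, apex=0.254, x_land=65.178, impact vy=-2.234
  bounce: vy ← 0.49·2.234 = 1.094
Arc 5: start y=0.000, vy=1.094 → t=0.223, apex=0.061, x_land=67.712, impact vy=-1.094
  bounce: vy ← 0.49·1.094 = 0.536
Arc 6: start y=0.000, vy=0.536 → t=0.109, apex=0.015, x_land=68.954, impact vy=-0.536
  bounce: vy ← 0.49·0.536 = 0.263

1 2.456 18.371 27.902
2 1.897 4.411 49.447
3 0.929 1.059 60.005
4 0.455 0.254 65.178
5 0.223 0.061 67.712
6 0.109 0.015 68.954
final: 68.954 0.263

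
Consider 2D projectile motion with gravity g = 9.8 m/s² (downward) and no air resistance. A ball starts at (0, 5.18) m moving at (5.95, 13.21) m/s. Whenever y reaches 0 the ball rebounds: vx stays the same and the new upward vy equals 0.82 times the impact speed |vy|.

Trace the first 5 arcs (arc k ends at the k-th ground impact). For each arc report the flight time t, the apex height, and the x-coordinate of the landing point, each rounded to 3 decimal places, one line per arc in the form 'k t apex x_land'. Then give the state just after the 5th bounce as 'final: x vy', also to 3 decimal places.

Arc 1: start y=5.180, vy=13.210 → t=3.043, apex=14.083, x_land=18.108, impact vy=-16.614
  bounce: vy ← 0.82·16.614 = 13.624
Arc 2: start y=0.000, vy=13.624 → t=2.780, apex=9.470, x_land=34.651, impact vy=-13.624
  bounce: vy ← 0.82·13.624 = 11.171
Arc 3: start y=0.000, vy=11.171 → t=2.280, apex=6.367, x_land=48.216, impact vy=-11.171
  bounce: vy ← 0.82·11.171 = 9.161
Arc 4: start y=0.000, vy=9.161 → t=1.869, apex=4.281, x_land=59.339, impact vy=-9.161
  bounce: vy ← 0.82·9.161 = 7.512
Arc 5: start y=0.000, vy=7.512 → t=1.533, apex=2.879, x_land=68.461, impact vy=-7.512
  bounce: vy ← 0.82·7.512 = 6.160

1 3.043 14.083 18.108
2 2.780 9.470 34.651
3 2.280 6.367 48.216
4 1.869 4.281 59.339
5 1.533 2.879 68.461
final: 68.461 6.160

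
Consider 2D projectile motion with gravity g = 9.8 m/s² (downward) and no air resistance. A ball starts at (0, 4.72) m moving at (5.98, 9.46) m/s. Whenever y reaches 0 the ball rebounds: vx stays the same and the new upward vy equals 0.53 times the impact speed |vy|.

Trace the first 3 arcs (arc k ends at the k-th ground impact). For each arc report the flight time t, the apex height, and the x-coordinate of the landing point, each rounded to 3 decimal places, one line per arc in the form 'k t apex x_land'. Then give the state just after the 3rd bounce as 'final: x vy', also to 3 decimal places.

1 2.342 9.286 14.005
2 1.459 2.608 22.731
3 0.773 0.733 27.356
final: 27.356 2.008

Arc 1: start y=4.720, vy=9.460 → t=2.342, apex=9.286, x_land=14.005, impact vy=-13.491
  bounce: vy ← 0.53·13.491 = 7.150
Arc 2: start y=0.000, vy=7.150 → t=1.459, apex=2.608, x_land=22.731, impact vy=-7.150
  bounce: vy ← 0.53·7.150 = 3.790
Arc 3: start y=0.000, vy=3.790 → t=0.773, apex=0.733, x_land=27.356, impact vy=-3.790
  bounce: vy ← 0.53·3.790 = 2.008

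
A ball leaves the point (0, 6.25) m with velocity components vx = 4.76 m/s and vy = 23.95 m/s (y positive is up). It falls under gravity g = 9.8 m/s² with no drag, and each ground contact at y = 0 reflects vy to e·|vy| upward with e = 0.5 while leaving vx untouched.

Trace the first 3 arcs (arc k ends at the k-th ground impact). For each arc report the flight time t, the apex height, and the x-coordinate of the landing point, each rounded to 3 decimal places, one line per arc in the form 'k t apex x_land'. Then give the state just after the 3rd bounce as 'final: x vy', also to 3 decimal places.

1 5.136 35.515 24.448
2 2.692 8.879 37.263
3 1.346 2.220 43.670
final: 43.670 3.298

Arc 1: start y=6.250, vy=23.950 → t=5.136, apex=35.515, x_land=24.448, impact vy=-26.384
  bounce: vy ← 0.5·26.384 = 13.192
Arc 2: start y=0.000, vy=13.192 → t=2.692, apex=8.879, x_land=37.263, impact vy=-13.192
  bounce: vy ← 0.5·13.192 = 6.596
Arc 3: start y=0.000, vy=6.596 → t=1.346, apex=2.220, x_land=43.670, impact vy=-6.596
  bounce: vy ← 0.5·6.596 = 3.298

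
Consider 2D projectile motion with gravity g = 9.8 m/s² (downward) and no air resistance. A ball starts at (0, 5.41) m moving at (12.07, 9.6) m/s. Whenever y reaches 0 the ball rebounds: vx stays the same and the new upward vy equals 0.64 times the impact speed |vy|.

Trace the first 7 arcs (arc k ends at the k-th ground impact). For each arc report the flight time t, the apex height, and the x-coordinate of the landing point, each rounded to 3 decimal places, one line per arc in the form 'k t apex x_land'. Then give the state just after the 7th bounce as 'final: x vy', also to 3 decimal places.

1 2.416 10.112 29.163
2 1.839 4.142 51.357
3 1.177 1.697 65.561
4 0.753 0.695 74.652
5 0.482 0.285 80.470
6 0.308 0.117 84.194
7 0.197 0.048 86.577
final: 86.577 0.619

Arc 1: start y=5.410, vy=9.600 → t=2.416, apex=10.112, x_land=29.163, impact vy=-14.078
  bounce: vy ← 0.64·14.078 = 9.010
Arc 2: start y=0.000, vy=9.010 → t=1.839, apex=4.142, x_land=51.357, impact vy=-9.010
  bounce: vy ← 0.64·9.010 = 5.766
Arc 3: start y=0.000, vy=5.766 → t=1.177, apex=1.697, x_land=65.561, impact vy=-5.766
  bounce: vy ← 0.64·5.766 = 3.691
Arc 4: start y=0.000, vy=3.691 → t=0.753, apex=0.695, x_land=74.652, impact vy=-3.691
  bounce: vy ← 0.64·3.691 = 2.362
Arc 5: start y=0.000, vy=2.362 → t=0.482, apex=0.285, x_land=80.470, impact vy=-2.362
  bounce: vy ← 0.64·2.362 = 1.512
Arc 6: start y=0.000, vy=1.512 → t=0.308, apex=0.117, x_land=84.194, impact vy=-1.512
  bounce: vy ← 0.64·1.512 = 0.967
Arc 7: start y=0.000, vy=0.967 → t=0.197, apex=0.048, x_land=86.577, impact vy=-0.967
  bounce: vy ← 0.64·0.967 = 0.619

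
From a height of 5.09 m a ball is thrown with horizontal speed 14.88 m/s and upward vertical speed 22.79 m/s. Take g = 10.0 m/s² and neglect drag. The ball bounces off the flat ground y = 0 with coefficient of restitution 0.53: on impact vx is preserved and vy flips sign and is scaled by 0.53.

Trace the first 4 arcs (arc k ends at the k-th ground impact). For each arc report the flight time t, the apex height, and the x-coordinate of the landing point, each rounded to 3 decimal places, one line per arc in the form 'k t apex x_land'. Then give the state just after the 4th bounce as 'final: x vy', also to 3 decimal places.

Arc 1: start y=5.090, vy=22.790 → t=4.771, apex=31.059, x_land=70.998, impact vy=-24.924
  bounce: vy ← 0.53·24.924 = 13.209
Arc 2: start y=0.000, vy=13.209 → t=2.642, apex=8.725, x_land=110.309, impact vy=-13.209
  bounce: vy ← 0.53·13.209 = 7.001
Arc 3: start y=0.000, vy=7.001 → t=1.400, apex=2.451, x_land=131.144, impact vy=-7.001
  bounce: vy ← 0.53·7.001 = 3.711
Arc 4: start y=0.000, vy=3.711 → t=0.742, apex=0.688, x_land=142.187, impact vy=-3.711
  bounce: vy ← 0.53·3.711 = 1.967

1 4.771 31.059 70.998
2 2.642 8.725 110.309
3 1.400 2.451 131.144
4 0.742 0.688 142.187
final: 142.187 1.967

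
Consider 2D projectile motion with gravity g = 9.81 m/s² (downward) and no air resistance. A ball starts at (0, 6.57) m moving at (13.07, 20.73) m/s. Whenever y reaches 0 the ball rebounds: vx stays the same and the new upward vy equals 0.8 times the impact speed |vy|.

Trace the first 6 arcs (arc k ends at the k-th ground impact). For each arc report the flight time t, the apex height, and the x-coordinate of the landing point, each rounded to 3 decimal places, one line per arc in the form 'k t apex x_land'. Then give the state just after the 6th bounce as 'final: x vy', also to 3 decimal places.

Arc 1: start y=6.570, vy=20.730 → t=4.522, apex=28.473, x_land=59.109, impact vy=-23.635
  bounce: vy ← 0.8·23.635 = 18.908
Arc 2: start y=0.000, vy=18.908 → t=3.855, apex=18.223, x_land=109.493, impact vy=-18.908
  bounce: vy ← 0.8·18.908 = 15.127
Arc 3: start y=0.000, vy=15.127 → t=3.084, apex=11.662, x_land=149.800, impact vy=-15.127
  bounce: vy ← 0.8·15.127 = 12.101
Arc 4: start y=0.000, vy=12.101 → t=2.467, apex=7.464, x_land=182.045, impact vy=-12.101
  bounce: vy ← 0.8·12.101 = 9.681
Arc 5: start y=0.000, vy=9.681 → t=1.974, apex=4.777, x_land=207.842, impact vy=-9.681
  bounce: vy ← 0.8·9.681 = 7.745
Arc 6: start y=0.000, vy=7.745 → t=1.579, apex=3.057, x_land=228.479, impact vy=-7.745
  bounce: vy ← 0.8·7.745 = 6.196

1 4.522 28.473 59.109
2 3.855 18.223 109.493
3 3.084 11.662 149.800
4 2.467 7.464 182.045
5 1.974 4.777 207.842
6 1.579 3.057 228.479
final: 228.479 6.196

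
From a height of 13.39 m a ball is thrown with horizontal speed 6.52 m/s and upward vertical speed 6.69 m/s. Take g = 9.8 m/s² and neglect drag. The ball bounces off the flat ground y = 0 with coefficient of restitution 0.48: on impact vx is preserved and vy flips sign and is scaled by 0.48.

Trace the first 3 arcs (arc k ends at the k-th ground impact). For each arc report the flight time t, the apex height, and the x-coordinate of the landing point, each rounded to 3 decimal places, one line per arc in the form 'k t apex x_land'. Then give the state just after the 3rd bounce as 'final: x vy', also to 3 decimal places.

Arc 1: start y=13.390, vy=6.690 → t=2.471, apex=15.673, x_land=16.112, impact vy=-17.527
  bounce: vy ← 0.48·17.527 = 8.413
Arc 2: start y=0.000, vy=8.413 → t=1.717, apex=3.611, x_land=27.306, impact vy=-8.413
  bounce: vy ← 0.48·8.413 = 4.038
Arc 3: start y=0.000, vy=4.038 → t=0.824, apex=0.832, x_land=32.680, impact vy=-4.038
  bounce: vy ← 0.48·4.038 = 1.938

1 2.471 15.673 16.112
2 1.717 3.611 27.306
3 0.824 0.832 32.680
final: 32.680 1.938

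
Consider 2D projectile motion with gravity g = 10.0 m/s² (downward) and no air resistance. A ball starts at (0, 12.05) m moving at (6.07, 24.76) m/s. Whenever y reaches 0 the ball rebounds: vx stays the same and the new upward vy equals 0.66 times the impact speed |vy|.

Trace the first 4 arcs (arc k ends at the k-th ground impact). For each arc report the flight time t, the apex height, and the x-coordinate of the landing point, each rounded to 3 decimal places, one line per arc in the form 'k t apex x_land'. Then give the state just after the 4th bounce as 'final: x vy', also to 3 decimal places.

Arc 1: start y=12.050, vy=24.760 → t=5.398, apex=42.703, x_land=32.768, impact vy=-29.224
  bounce: vy ← 0.66·29.224 = 19.288
Arc 2: start y=0.000, vy=19.288 → t=3.858, apex=18.601, x_land=56.184, impact vy=-19.288
  bounce: vy ← 0.66·19.288 = 12.730
Arc 3: start y=0.000, vy=12.730 → t=2.546, apex=8.103, x_land=71.638, impact vy=-12.730
  bounce: vy ← 0.66·12.730 = 8.402
Arc 4: start y=0.000, vy=8.402 → t=1.680, apex=3.530, x_land=81.838, impact vy=-8.402
  bounce: vy ← 0.66·8.402 = 5.545

1 5.398 42.703 32.768
2 3.858 18.601 56.184
3 2.546 8.103 71.638
4 1.680 3.530 81.838
final: 81.838 5.545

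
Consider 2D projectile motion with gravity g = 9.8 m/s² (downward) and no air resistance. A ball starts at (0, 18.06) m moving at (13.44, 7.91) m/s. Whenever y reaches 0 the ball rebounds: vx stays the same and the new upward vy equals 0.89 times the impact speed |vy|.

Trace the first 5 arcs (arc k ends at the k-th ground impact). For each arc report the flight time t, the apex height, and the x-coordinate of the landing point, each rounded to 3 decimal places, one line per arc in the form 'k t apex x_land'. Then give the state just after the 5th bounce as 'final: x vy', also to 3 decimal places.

1 2.890 21.252 38.838
2 3.707 16.834 88.660
3 3.299 13.334 133.002
4 2.936 10.562 172.466
5 2.613 8.366 207.590
final: 207.590 11.397

Arc 1: start y=18.060, vy=7.910 → t=2.890, apex=21.252, x_land=38.838, impact vy=-20.409
  bounce: vy ← 0.89·20.409 = 18.164
Arc 2: start y=0.000, vy=18.164 → t=3.707, apex=16.834, x_land=88.660, impact vy=-18.164
  bounce: vy ← 0.89·18.164 = 16.166
Arc 3: start y=0.000, vy=16.166 → t=3.299, apex=13.334, x_land=133.002, impact vy=-16.166
  bounce: vy ← 0.89·16.166 = 14.388
Arc 4: start y=0.000, vy=14.388 → t=2.936, apex=10.562, x_land=172.466, impact vy=-14.388
  bounce: vy ← 0.89·14.388 = 12.805
Arc 5: start y=0.000, vy=12.805 → t=2.613, apex=8.366, x_land=207.590, impact vy=-12.805
  bounce: vy ← 0.89·12.805 = 11.397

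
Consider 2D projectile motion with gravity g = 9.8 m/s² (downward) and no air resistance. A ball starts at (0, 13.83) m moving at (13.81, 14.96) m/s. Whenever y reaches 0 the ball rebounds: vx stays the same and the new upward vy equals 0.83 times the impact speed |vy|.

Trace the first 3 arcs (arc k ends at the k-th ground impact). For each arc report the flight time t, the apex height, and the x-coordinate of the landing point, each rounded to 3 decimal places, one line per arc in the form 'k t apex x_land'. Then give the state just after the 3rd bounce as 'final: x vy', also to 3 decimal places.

1 3.796 25.248 52.430
2 3.768 17.394 104.468
3 3.128 11.982 147.659
final: 147.659 12.720

Arc 1: start y=13.830, vy=14.960 → t=3.796, apex=25.248, x_land=52.430, impact vy=-22.246
  bounce: vy ← 0.83·22.246 = 18.464
Arc 2: start y=0.000, vy=18.464 → t=3.768, apex=17.394, x_land=104.468, impact vy=-18.464
  bounce: vy ← 0.83·18.464 = 15.325
Arc 3: start y=0.000, vy=15.325 → t=3.128, apex=11.982, x_land=147.659, impact vy=-15.325
  bounce: vy ← 0.83·15.325 = 12.720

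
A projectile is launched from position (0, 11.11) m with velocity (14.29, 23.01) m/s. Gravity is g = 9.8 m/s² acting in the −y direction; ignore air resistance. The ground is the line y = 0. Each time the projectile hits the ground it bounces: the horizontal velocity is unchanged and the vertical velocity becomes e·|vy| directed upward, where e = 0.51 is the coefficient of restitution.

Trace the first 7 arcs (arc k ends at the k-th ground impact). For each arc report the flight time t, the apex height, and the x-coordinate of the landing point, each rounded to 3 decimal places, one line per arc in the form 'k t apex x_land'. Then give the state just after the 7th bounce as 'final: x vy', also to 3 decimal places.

Arc 1: start y=11.110, vy=23.010 → t=5.137, apex=38.123, x_land=73.412, impact vy=-27.335
  bounce: vy ← 0.51·27.335 = 13.941
Arc 2: start y=0.000, vy=13.941 → t=2.845, apex=9.916, x_land=114.068, impact vy=-13.941
  bounce: vy ← 0.51·13.941 = 7.110
Arc 3: start y=0.000, vy=7.110 → t=1.451, apex=2.579, x_land=134.803, impact vy=-7.110
  bounce: vy ← 0.51·7.110 = 3.626
Arc 4: start y=0.000, vy=3.626 → t=0.740, apex=0.671, x_land=145.378, impact vy=-3.626
  bounce: vy ← 0.51·3.626 = 1.849
Arc 5: start y=0.000, vy=1.849 → t=0.377, apex=0.174, x_land=150.771, impact vy=-1.849
  bounce: vy ← 0.51·1.849 = 0.943
Arc 6: start y=0.000, vy=0.943 → t=0.192, apex=0.045, x_land=153.521, impact vy=-0.943
  bounce: vy ← 0.51·0.943 = 0.481
Arc 7: start y=0.000, vy=0.481 → t=0.098, apex=0.012, x_land=154.924, impact vy=-0.481
  bounce: vy ← 0.51·0.481 = 0.245

1 5.137 38.123 73.412
2 2.845 9.916 114.068
3 1.451 2.579 134.803
4 0.740 0.671 145.378
5 0.377 0.174 150.771
6 0.192 0.045 153.521
7 0.098 0.012 154.924
final: 154.924 0.245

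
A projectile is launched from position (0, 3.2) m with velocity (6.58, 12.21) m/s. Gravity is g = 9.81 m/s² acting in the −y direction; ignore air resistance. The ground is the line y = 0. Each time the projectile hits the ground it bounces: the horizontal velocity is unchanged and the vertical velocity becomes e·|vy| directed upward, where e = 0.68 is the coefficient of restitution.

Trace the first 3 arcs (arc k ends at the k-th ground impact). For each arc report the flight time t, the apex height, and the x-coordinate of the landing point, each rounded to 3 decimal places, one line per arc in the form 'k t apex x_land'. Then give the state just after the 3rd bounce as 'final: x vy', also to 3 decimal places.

1 2.728 10.799 17.953
2 2.018 4.993 31.231
3 1.372 2.309 40.260
final: 40.260 4.577

Arc 1: start y=3.200, vy=12.210 → t=2.728, apex=10.799, x_land=17.953, impact vy=-14.556
  bounce: vy ← 0.68·14.556 = 9.898
Arc 2: start y=0.000, vy=9.898 → t=2.018, apex=4.993, x_land=31.231, impact vy=-9.898
  bounce: vy ← 0.68·9.898 = 6.731
Arc 3: start y=0.000, vy=6.731 → t=1.372, apex=2.309, x_land=40.260, impact vy=-6.731
  bounce: vy ← 0.68·6.731 = 4.577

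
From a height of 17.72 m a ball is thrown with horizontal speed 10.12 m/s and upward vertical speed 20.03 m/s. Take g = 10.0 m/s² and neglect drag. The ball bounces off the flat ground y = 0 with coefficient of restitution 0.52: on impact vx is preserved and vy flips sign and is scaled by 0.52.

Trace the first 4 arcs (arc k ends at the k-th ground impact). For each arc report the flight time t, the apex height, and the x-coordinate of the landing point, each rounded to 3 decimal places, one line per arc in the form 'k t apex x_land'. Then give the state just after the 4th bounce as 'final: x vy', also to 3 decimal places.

Arc 1: start y=17.720, vy=20.030 → t=4.752, apex=37.780, x_land=48.088, impact vy=-27.488
  bounce: vy ← 0.52·27.488 = 14.294
Arc 2: start y=0.000, vy=14.294 → t=2.859, apex=10.216, x_land=77.019, impact vy=-14.294
  bounce: vy ← 0.52·14.294 = 7.433
Arc 3: start y=0.000, vy=7.433 → t=1.487, apex=2.762, x_land=92.063, impact vy=-7.433
  bounce: vy ← 0.52·7.433 = 3.865
Arc 4: start y=0.000, vy=3.865 → t=0.773, apex=0.747, x_land=99.886, impact vy=-3.865
  bounce: vy ← 0.52·3.865 = 2.010

1 4.752 37.780 48.088
2 2.859 10.216 77.019
3 1.487 2.762 92.063
4 0.773 0.747 99.886
final: 99.886 2.010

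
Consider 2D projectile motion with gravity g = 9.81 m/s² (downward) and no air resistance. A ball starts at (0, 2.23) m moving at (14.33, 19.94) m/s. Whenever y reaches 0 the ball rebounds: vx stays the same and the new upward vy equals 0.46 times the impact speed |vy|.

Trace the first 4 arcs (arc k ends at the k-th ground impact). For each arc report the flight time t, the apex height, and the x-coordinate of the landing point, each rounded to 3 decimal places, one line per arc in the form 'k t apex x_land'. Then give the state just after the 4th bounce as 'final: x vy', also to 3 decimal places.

Arc 1: start y=2.230, vy=19.940 → t=4.174, apex=22.495, x_land=59.816, impact vy=-21.008
  bounce: vy ← 0.46·21.008 = 9.664
Arc 2: start y=0.000, vy=9.664 → t=1.970, apex=4.760, x_land=88.049, impact vy=-9.664
  bounce: vy ← 0.46·9.664 = 4.445
Arc 3: start y=0.000, vy=4.445 → t=0.906, apex=1.007, x_land=101.036, impact vy=-4.445
  bounce: vy ← 0.46·4.445 = 2.045
Arc 4: start y=0.000, vy=2.045 → t=0.417, apex=0.213, x_land=107.010, impact vy=-2.045
  bounce: vy ← 0.46·2.045 = 0.941

1 4.174 22.495 59.816
2 1.970 4.760 88.049
3 0.906 1.007 101.036
4 0.417 0.213 107.010
final: 107.010 0.941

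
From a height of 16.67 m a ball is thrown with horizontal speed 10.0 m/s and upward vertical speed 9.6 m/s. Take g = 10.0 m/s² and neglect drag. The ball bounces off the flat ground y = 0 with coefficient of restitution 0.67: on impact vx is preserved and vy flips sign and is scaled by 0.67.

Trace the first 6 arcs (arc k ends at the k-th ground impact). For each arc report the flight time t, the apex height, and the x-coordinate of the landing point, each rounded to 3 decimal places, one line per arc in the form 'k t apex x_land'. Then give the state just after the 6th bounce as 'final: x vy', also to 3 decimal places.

Arc 1: start y=16.670, vy=9.600 → t=3.023, apex=21.278, x_land=30.229, impact vy=-20.629
  bounce: vy ← 0.67·20.629 = 13.822
Arc 2: start y=0.000, vy=13.822 → t=2.764, apex=9.552, x_land=57.872, impact vy=-13.822
  bounce: vy ← 0.67·13.822 = 9.260
Arc 3: start y=0.000, vy=9.260 → t=1.852, apex=4.288, x_land=76.393, impact vy=-9.260
  bounce: vy ← 0.67·9.260 = 6.204
Arc 4: start y=0.000, vy=6.204 → t=1.241, apex=1.925, x_land=88.802, impact vy=-6.204
  bounce: vy ← 0.67·6.204 = 4.157
Arc 5: start y=0.000, vy=4.157 → t=0.831, apex=0.864, x_land=97.116, impact vy=-4.157
  bounce: vy ← 0.67·4.157 = 2.785
Arc 6: start y=0.000, vy=2.785 → t=0.557, apex=0.388, x_land=102.686, impact vy=-2.785
  bounce: vy ← 0.67·2.785 = 1.866

1 3.023 21.278 30.229
2 2.764 9.552 57.872
3 1.852 4.288 76.393
4 1.241 1.925 88.802
5 0.831 0.864 97.116
6 0.557 0.388 102.686
final: 102.686 1.866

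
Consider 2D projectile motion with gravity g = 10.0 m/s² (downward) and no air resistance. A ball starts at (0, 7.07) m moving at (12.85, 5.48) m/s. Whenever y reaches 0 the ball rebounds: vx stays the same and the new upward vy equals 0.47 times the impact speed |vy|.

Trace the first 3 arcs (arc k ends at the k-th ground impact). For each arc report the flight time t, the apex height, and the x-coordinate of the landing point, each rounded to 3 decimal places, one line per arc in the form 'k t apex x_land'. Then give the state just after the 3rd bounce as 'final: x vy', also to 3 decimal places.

1 1.857 8.572 23.866
2 1.231 1.893 39.682
3 0.578 0.418 47.115
final: 47.115 1.359

Arc 1: start y=7.070, vy=5.480 → t=1.857, apex=8.572, x_land=23.866, impact vy=-13.093
  bounce: vy ← 0.47·13.093 = 6.154
Arc 2: start y=0.000, vy=6.154 → t=1.231, apex=1.893, x_land=39.682, impact vy=-6.154
  bounce: vy ← 0.47·6.154 = 2.892
Arc 3: start y=0.000, vy=2.892 → t=0.578, apex=0.418, x_land=47.115, impact vy=-2.892
  bounce: vy ← 0.47·2.892 = 1.359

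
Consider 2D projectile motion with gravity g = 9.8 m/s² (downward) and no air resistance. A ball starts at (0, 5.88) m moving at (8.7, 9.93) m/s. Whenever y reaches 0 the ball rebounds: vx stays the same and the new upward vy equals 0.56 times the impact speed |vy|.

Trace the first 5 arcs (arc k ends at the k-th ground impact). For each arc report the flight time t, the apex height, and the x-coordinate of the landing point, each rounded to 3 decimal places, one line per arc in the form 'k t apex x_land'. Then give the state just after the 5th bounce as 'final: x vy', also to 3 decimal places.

Arc 1: start y=5.880, vy=9.930 → t=2.505, apex=10.911, x_land=21.798, impact vy=-14.624
  bounce: vy ← 0.56·14.624 = 8.189
Arc 2: start y=0.000, vy=8.189 → t=1.671, apex=3.422, x_land=36.338, impact vy=-8.189
  bounce: vy ← 0.56·8.189 = 4.586
Arc 3: start y=0.000, vy=4.586 → t=0.936, apex=1.073, x_land=44.480, impact vy=-4.586
  bounce: vy ← 0.56·4.586 = 2.568
Arc 4: start y=0.000, vy=2.568 → t=0.524, apex=0.337, x_land=49.040, impact vy=-2.568
  bounce: vy ← 0.56·2.568 = 1.438
Arc 5: start y=0.000, vy=1.438 → t=0.294, apex=0.106, x_land=51.594, impact vy=-1.438
  bounce: vy ← 0.56·1.438 = 0.805

1 2.505 10.911 21.798
2 1.671 3.422 36.338
3 0.936 1.073 44.480
4 0.524 0.337 49.040
5 0.294 0.106 51.594
final: 51.594 0.805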